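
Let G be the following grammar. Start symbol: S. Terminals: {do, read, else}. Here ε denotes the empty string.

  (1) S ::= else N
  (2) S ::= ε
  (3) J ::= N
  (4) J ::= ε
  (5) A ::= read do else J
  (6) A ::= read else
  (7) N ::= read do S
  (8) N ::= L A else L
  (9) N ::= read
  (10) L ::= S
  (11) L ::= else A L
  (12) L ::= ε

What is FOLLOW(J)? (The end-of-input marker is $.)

FIRST(S): from S::=else N we get {else}; from S::=ε we get {ε}. So FIRST(S) = {ε, else}.
FIRST(A): from A::=read do else J we get {read}; from A::=read else we get {read}. So FIRST(A) = {read}.
FIRST(L): from L::=S we get {ε, else}; from L::=else A L we get {else}; from L::=ε we get {ε}. So FIRST(L) = {ε, else}.
FIRST(N): from N::=read do S we get {read}; from N::=L A else L we get {else, read}; from N::=read we get {read}. So FIRST(N) = {else, read}.
FIRST(J): from J::=N we get {else, read}; from J::=ε we get {ε}. So FIRST(J) = {ε, else, read}.
FOLLOW(S) includes $ since S is the start symbol.
FOLLOW(S): in N::=read do S, the suffix after S is empty, so FOLLOW(S) ⊇ FOLLOW(N) = {$, else, read}; in L::=S, the suffix after S is empty, so FOLLOW(S) ⊇ FOLLOW(L) = {$, else, read}. Thus FOLLOW(S) = {$, else, read}.
FOLLOW(J): in A::=read do else J, the suffix after J is empty, so FOLLOW(J) ⊇ FOLLOW(A) = {$, else, read}. Thus FOLLOW(J) = {$, else, read}.
FOLLOW(N): in S::=else N, the suffix after N is empty, so FOLLOW(N) ⊇ FOLLOW(S) = {$, else, read}; in J::=N, the suffix after N is empty, so FOLLOW(N) ⊇ FOLLOW(J) = {$, else, read}. Thus FOLLOW(N) = {$, else, read}.
FOLLOW(L): in N::=L A else L (occurrence 1), L is followed by A else L with FIRST {read}; in N::=L A else L (occurrence 2), the suffix after L is empty, so FOLLOW(L) ⊇ FOLLOW(N) = {$, else, read}; in L::=else A L, the suffix after L is empty (adds nothing new). Thus FOLLOW(L) = {$, else, read}.
FOLLOW(A): in N::=L A else L, A is followed by else L with FIRST {else}; in L::=else A L, A is followed by L with FIRST {ε, else}; in L::=else A L, the suffix after A is nullable, so FOLLOW(A) ⊇ FOLLOW(L) = {$, else, read}. Thus FOLLOW(A) = {$, else, read}.

{$, else, read}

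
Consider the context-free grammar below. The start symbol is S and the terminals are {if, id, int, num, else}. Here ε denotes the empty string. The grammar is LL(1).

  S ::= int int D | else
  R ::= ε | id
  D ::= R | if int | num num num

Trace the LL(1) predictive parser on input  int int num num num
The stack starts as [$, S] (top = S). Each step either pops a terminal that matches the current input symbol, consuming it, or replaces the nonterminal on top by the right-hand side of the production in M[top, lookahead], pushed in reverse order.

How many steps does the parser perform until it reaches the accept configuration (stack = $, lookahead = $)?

     Stack          Input                  Action
  1  $ S            int int num num num $  expand S ::= int int D
  2  $ D int int    int int num num num $  match int
  3  $ D int        int num num num $      match int
  4  $ D            num num num $          expand D ::= num num num
  5  $ num num num  num num num $          match num
  6  $ num num      num num $              match num
  7  $ num          num $                  match num
Accept reached after 7 steps.

7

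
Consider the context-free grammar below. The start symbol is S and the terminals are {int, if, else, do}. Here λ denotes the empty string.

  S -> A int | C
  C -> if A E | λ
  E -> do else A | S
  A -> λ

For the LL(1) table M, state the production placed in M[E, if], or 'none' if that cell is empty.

FIRST(C): from C->if A E we get {if}; from C->λ we get {λ}. So FIRST(C) = {λ, if}.
FIRST(A): from A->λ we get {λ}. So FIRST(A) = {λ}.
FIRST(S): from S->A int we get {int}; from S->C we get {λ, if}. So FIRST(S) = {λ, if, int}.
FIRST(E): from E->do else A we get {do}; from E->S we get {λ, if, int}. So FIRST(E) = {λ, do, if, int}.
FOLLOW(S) includes $ since S is the start symbol.
FOLLOW(C): in S->C, the suffix after C is empty, so FOLLOW(C) ⊇ FOLLOW(S) = {$}. Thus FOLLOW(C) = {$}.
FOLLOW(E): in C->if A E, the suffix after E is empty, so FOLLOW(E) ⊇ FOLLOW(C) = {$}. Thus FOLLOW(E) = {$}.
For E -> do else A: FIRST(do else A) = {do}, so it goes in M[E, t] for t ∈ {do}.
For E -> S: FIRST(S) = {λ, if, int}, so it goes in M[E, t] for t ∈ {if, int}; since λ ∈ FIRST, also for every t ∈ FOLLOW(E) = {$}.

E -> S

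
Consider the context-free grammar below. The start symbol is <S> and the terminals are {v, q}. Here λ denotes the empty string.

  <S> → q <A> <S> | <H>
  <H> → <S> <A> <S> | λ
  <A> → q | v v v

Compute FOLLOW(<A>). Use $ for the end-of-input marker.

FIRST(<A>) = {q, v}
FIRST(<S>) = {λ, q, v}  (via <H>)
FIRST(<H>) = {λ, q, v}  (via <S> <A> <S>)
FOLLOW(<S>) includes $ since <S> is the start symbol.
FOLLOW(<S>): in <S>→q <A> <S>, the suffix after <S> is empty (adds nothing new); in <H>→<S> <A> <S> (occurrence 1), <S> is followed by <A> <S> with FIRST {q, v}; in <H>→<S> <A> <S> (occurrence 2), the suffix after <S> is empty, so FOLLOW(<S>) ⊇ FOLLOW(<H>) = {$, q, v}. Thus FOLLOW(<S>) = {$, q, v}.
FOLLOW(<H>): in <S>→<H>, the suffix after <H> is empty, so FOLLOW(<H>) ⊇ FOLLOW(<S>) = {$, q, v}. Thus FOLLOW(<H>) = {$, q, v}.
FOLLOW(<A>): in <S>→q <A> <S>, <A> is followed by <S> with FIRST {λ, q, v}; in <S>→q <A> <S>, the suffix after <A> is nullable, so FOLLOW(<A>) ⊇ FOLLOW(<S>) = {$, q, v}; in <H>→<S> <A> <S>, <A> is followed by <S> with FIRST {λ, q, v}; in <H>→<S> <A> <S>, the suffix after <A> is nullable, so FOLLOW(<A>) ⊇ FOLLOW(<H>) = {$, q, v}. Thus FOLLOW(<A>) = {$, q, v}.

{$, q, v}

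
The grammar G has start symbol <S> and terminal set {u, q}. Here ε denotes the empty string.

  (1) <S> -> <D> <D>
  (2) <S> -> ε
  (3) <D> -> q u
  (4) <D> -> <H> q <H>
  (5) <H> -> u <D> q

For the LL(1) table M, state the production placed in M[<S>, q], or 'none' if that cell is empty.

<S> -> <D> <D>

FIRST(<H>) = {u}
FIRST(<D>) = {q, u}  (via <H> q <H>)
FIRST(<S>) = {ε, q, u}  (via <D> <D>)
FOLLOW(<S>) includes $ since <S> is the start symbol.
FOLLOW(<S>): <S> appears on no right-hand side. Thus FOLLOW(<S>) = {$}.
For <S> -> <D> <D>: FIRST(<D> <D>) = {q, u}, so it goes in M[<S>, t] for t ∈ {q, u}.
For <S> -> ε: FIRST(ε) = {ε}, so it goes in M[<S>, t] for t ∈ {}; since ε ∈ FIRST, also for every t ∈ FOLLOW(<S>) = {$}.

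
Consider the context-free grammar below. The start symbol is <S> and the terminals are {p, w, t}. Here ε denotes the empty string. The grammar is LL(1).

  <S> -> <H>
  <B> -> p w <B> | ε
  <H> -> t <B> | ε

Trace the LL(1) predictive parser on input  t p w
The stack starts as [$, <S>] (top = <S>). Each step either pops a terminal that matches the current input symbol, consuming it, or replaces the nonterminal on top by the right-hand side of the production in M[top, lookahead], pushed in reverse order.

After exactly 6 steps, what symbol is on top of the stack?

step 1: stack=$ <S>  input=t p w $  — expand <S> -> <H>
step 2: stack=$ <H>  input=t p w $  — expand <H> -> t <B>
step 3: stack=$ <B> t  input=t p w $  — match t
step 4: stack=$ <B>  input=p w $  — expand <B> -> p w <B>
step 5: stack=$ <B> w p  input=p w $  — match p
step 6: stack=$ <B> w  input=w $  — match w
Stack after step 6: $ <B> (top = <B>).

<B>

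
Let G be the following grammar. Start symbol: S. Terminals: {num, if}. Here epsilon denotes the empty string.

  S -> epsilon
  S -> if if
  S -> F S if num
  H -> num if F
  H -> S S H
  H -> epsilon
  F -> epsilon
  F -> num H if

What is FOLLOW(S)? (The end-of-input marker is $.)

FIRST(F): from F->epsilon we get {epsilon}; from F->num H if we get {num}. So FIRST(F) = {epsilon, num}.
FIRST(S): from S->epsilon we get {epsilon}; from S->if if we get {if}; from S->F S if num we get {if, num}. So FIRST(S) = {epsilon, if, num}.
FIRST(H): from H->num if F we get {num}; from H->S S H we get {epsilon, if, num}; from H->epsilon we get {epsilon}. So FIRST(H) = {epsilon, if, num}.
FOLLOW(S) includes $ since S is the start symbol.
FOLLOW(H): in H->S S H, the suffix after H is empty (adds nothing new); in F->num H if, H is followed by if with FIRST {if}. Thus FOLLOW(H) = {if}.
FOLLOW(S): in S->F S if num, S is followed by if num with FIRST {if}; in H->S S H (occurrence 1), S is followed by S H with FIRST {epsilon, if, num}; in H->S S H (occurrence 1), the suffix after S is nullable, so FOLLOW(S) ⊇ FOLLOW(H) = {if}; in H->S S H (occurrence 2), S is followed by H with FIRST {epsilon, if, num}; in H->S S H (occurrence 2), the suffix after S is nullable, so FOLLOW(S) ⊇ FOLLOW(H) = {if}. Thus FOLLOW(S) = {$, if, num}.
FOLLOW(F): in S->F S if num, F is followed by S if num with FIRST {if, num}; in H->num if F, the suffix after F is empty, so FOLLOW(F) ⊇ FOLLOW(H) = {if}. Thus FOLLOW(F) = {if, num}.

{$, if, num}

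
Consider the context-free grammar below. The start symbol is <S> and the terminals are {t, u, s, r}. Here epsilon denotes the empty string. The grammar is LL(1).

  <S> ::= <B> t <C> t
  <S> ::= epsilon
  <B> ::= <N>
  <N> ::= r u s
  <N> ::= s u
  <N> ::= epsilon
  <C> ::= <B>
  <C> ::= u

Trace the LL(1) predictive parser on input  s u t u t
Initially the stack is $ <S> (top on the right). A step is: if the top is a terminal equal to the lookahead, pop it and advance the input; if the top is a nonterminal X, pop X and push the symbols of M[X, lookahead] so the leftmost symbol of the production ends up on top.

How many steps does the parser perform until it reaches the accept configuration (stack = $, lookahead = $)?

9

     Stack          Input        Action
  1  $ <S>          s u t u t $  expand <S> ::= <B> t <C> t
  2  $ t <C> t <B>  s u t u t $  expand <B> ::= <N>
  3  $ t <C> t <N>  s u t u t $  expand <N> ::= s u
  4  $ t <C> t u s  s u t u t $  match s
  5  $ t <C> t u    u t u t $    match u
  6  $ t <C> t      t u t $      match t
  7  $ t <C>        u t $        expand <C> ::= u
  8  $ t u          u t $        match u
  9  $ t            t $          match t
Accept reached after 9 steps.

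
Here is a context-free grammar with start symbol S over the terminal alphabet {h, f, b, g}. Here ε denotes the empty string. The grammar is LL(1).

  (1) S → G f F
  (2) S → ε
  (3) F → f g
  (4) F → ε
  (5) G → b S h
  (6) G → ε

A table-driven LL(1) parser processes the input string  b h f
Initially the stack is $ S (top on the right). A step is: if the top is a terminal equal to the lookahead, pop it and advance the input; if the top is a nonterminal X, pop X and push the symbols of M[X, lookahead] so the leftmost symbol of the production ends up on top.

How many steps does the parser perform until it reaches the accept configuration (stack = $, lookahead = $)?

7

step 1: stack=$ S  input=b h f $  — expand S → G f F
step 2: stack=$ F f G  input=b h f $  — expand G → b S h
step 3: stack=$ F f h S b  input=b h f $  — match b
step 4: stack=$ F f h S  input=h f $  — expand S → ε
step 5: stack=$ F f h  input=h f $  — match h
step 6: stack=$ F f  input=f $  — match f
step 7: stack=$ F  input=$  — expand F → ε
Accept reached after 7 steps.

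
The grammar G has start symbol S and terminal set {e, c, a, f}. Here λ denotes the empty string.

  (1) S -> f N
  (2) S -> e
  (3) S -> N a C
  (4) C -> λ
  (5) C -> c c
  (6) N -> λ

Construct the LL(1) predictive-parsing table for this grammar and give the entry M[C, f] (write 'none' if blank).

FIRST(C) = {λ, c}
FIRST(N) = {λ}
FIRST(S) = {a, e, f}  (via N a C)
FOLLOW(S) includes $ since S is the start symbol.
FOLLOW(S): S appears on no right-hand side. Thus FOLLOW(S) = {$}.
FOLLOW(C): in S->N a C, the suffix after C is empty, so FOLLOW(C) ⊇ FOLLOW(S) = {$}. Thus FOLLOW(C) = {$}.
For C -> λ: FIRST(λ) = {λ}, so it goes in M[C, t] for t ∈ {}; since λ ∈ FIRST, also for every t ∈ FOLLOW(C) = {$}.
For C -> c c: FIRST(c c) = {c}, so it goes in M[C, t] for t ∈ {c}.
None of these place a production in M[C, f].

none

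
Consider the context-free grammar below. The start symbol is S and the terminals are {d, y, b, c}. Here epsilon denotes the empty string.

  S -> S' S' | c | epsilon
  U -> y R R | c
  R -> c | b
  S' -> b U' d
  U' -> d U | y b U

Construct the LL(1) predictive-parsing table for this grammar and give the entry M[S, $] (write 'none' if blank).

FIRST(U) = {c, y}
FIRST(R) = {b, c}
FIRST(S') = {b}
FIRST(U') = {d, y}
FIRST(S) = {epsilon, b, c}  (via S' S')
FOLLOW(S) includes $ since S is the start symbol.
FOLLOW(S): S appears on no right-hand side. Thus FOLLOW(S) = {$}.
For S -> S' S': FIRST(S' S') = {b}, so it goes in M[S, t] for t ∈ {b}.
For S -> c: FIRST(c) = {c}, so it goes in M[S, t] for t ∈ {c}.
For S -> epsilon: FIRST(epsilon) = {epsilon}, so it goes in M[S, t] for t ∈ {}; since epsilon ∈ FIRST, also for every t ∈ FOLLOW(S) = {$}.

S -> epsilon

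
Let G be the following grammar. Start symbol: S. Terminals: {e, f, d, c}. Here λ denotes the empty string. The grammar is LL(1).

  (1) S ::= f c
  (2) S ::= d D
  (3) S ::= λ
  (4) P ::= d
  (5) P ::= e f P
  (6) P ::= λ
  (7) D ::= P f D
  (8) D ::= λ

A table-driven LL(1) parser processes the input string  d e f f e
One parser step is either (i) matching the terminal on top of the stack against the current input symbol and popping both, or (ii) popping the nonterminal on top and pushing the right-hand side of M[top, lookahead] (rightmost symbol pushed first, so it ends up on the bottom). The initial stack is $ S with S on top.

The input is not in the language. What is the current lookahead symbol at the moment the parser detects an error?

      Stack        Input        Action
   1  $ S          d e f f e $  expand S ::= d D
   2  $ D d        d e f f e $  match d
   3  $ D          e f f e $    expand D ::= P f D
   4  $ D f P      e f f e $    expand P ::= e f P
   5  $ D f P f e  e f f e $    match e
   6  $ D f P f    f f e $      match f
   7  $ D f P      f e $        expand P ::= λ
   8  $ D f        f e $        match f
   9  $ D          e $          expand D ::= P f D
  10  $ D f P      e $          expand P ::= e f P
  11  $ D f P f e  e $          match e
  12  $ D f P f    $            error: top is terminal f but lookahead is $

$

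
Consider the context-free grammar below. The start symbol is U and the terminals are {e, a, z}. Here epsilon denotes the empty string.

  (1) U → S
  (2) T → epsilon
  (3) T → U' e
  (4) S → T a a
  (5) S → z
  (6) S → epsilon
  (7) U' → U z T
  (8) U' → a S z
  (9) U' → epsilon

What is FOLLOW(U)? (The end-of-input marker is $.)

{$, z}

FIRST(U) = {epsilon, a, e, z}  (via S)
FIRST(U') = {epsilon, a, e, z}  (via U z T)
FIRST(T) = {epsilon, a, e, z}  (via U' e)
FIRST(S) = {epsilon, a, e, z}  (via T a a)
FOLLOW(U) includes $ since U is the start symbol.
FOLLOW(U): in U'→U z T, U is followed by z T with FIRST {z}. Thus FOLLOW(U) = {$, z}.
FOLLOW(S): in U→S, the suffix after S is empty, so FOLLOW(S) ⊇ FOLLOW(U) = {$, z}; in U'→a S z, S is followed by z with FIRST {z}. Thus FOLLOW(S) = {$, z}.
FOLLOW(U'): in T→U' e, U' is followed by e with FIRST {e}. Thus FOLLOW(U') = {e}.
FOLLOW(T): in S→T a a, T is followed by a a with FIRST {a}; in U'→U z T, the suffix after T is empty, so FOLLOW(T) ⊇ FOLLOW(U') = {e}. Thus FOLLOW(T) = {a, e}.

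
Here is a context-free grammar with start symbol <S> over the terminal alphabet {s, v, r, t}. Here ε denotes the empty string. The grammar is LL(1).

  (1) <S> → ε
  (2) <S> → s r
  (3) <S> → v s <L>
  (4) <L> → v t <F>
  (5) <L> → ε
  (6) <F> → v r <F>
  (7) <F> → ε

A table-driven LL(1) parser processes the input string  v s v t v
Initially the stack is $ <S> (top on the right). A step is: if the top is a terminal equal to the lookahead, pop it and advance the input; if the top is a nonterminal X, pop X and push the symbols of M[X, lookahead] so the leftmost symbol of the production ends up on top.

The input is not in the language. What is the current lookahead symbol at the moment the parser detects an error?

$

     Stack      Input        Action
  1  $ <S>      v s v t v $  expand <S> → v s <L>
  2  $ <L> s v  v s v t v $  match v
  3  $ <L> s    s v t v $    match s
  4  $ <L>      v t v $      expand <L> → v t <F>
  5  $ <F> t v  v t v $      match v
  6  $ <F> t    t v $        match t
  7  $ <F>      v $          expand <F> → v r <F>
  8  $ <F> r v  v $          match v
  9  $ <F> r    $            error: top is terminal r but lookahead is $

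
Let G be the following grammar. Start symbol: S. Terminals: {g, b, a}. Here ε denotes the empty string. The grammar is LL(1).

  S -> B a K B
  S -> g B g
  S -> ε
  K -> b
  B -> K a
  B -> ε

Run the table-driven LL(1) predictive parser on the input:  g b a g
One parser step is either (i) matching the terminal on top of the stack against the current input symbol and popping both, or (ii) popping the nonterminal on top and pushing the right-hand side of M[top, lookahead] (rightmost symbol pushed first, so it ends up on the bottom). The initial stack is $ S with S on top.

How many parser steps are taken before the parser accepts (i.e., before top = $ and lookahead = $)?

step 1: stack=$ S  input=g b a g $  — expand S -> g B g
step 2: stack=$ g B g  input=g b a g $  — match g
step 3: stack=$ g B  input=b a g $  — expand B -> K a
step 4: stack=$ g a K  input=b a g $  — expand K -> b
step 5: stack=$ g a b  input=b a g $  — match b
step 6: stack=$ g a  input=a g $  — match a
step 7: stack=$ g  input=g $  — match g
Accept reached after 7 steps.

7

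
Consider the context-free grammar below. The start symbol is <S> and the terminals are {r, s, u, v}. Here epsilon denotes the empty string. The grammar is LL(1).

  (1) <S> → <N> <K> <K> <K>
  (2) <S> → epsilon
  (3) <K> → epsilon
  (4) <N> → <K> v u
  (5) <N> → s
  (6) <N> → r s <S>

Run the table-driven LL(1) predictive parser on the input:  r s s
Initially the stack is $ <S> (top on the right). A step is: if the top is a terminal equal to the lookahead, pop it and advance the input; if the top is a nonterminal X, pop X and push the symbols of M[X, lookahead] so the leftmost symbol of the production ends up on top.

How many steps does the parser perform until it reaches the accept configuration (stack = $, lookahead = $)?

13

step 1: stack=$ <S>  input=r s s $  — expand <S> → <N> <K> <K> <K>
step 2: stack=$ <K> <K> <K> <N>  input=r s s $  — expand <N> → r s <S>
step 3: stack=$ <K> <K> <K> <S> s r  input=r s s $  — match r
step 4: stack=$ <K> <K> <K> <S> s  input=s s $  — match s
step 5: stack=$ <K> <K> <K> <S>  input=s $  — expand <S> → <N> <K> <K> <K>
step 6: stack=$ <K> <K> <K> <K> <K> <K> <N>  input=s $  — expand <N> → s
step 7: stack=$ <K> <K> <K> <K> <K> <K> s  input=s $  — match s
step 8: stack=$ <K> <K> <K> <K> <K> <K>  input=$  — expand <K> → epsilon
step 9: stack=$ <K> <K> <K> <K> <K>  input=$  — expand <K> → epsilon
step 10: stack=$ <K> <K> <K> <K>  input=$  — expand <K> → epsilon
step 11: stack=$ <K> <K> <K>  input=$  — expand <K> → epsilon
step 12: stack=$ <K> <K>  input=$  — expand <K> → epsilon
step 13: stack=$ <K>  input=$  — expand <K> → epsilon
Accept reached after 13 steps.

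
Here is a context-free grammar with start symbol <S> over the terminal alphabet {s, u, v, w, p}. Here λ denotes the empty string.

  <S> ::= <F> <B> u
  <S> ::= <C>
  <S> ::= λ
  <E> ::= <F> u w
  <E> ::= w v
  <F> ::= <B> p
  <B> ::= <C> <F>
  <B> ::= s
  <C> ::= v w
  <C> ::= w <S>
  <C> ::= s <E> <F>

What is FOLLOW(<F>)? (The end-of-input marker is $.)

{$, p, s, u, v, w}

FIRST(<C>) = {s, v, w}
FIRST(<B>) = {s, v, w}  (via <C> <F>)
FIRST(<F>) = {s, v, w}  (via <B> p)
FIRST(<S>) = {λ, s, v, w}  (via <F> <B> u, <C>)
FIRST(<E>) = {s, v, w}  (via <F> u w)
FOLLOW(<S>) includes $ since <S> is the start symbol.
FOLLOW(<E>): in <C>::=s <E> <F>, <E> is followed by <F> with FIRST {s, v, w}. Thus FOLLOW(<E>) = {s, v, w}.
FOLLOW(<B>): in <S>::=<F> <B> u, <B> is followed by u with FIRST {u}; in <F>::=<B> p, <B> is followed by p with FIRST {p}. Thus FOLLOW(<B>) = {p, u}.
FOLLOW(<S>): in <C>::=w <S>, the suffix after <S> is empty, so FOLLOW(<S>) ⊇ FOLLOW(<C>) = {$, s, v, w}. Thus FOLLOW(<S>) = {$, s, v, w}.
FOLLOW(<C>): in <S>::=<C>, the suffix after <C> is empty, so FOLLOW(<C>) ⊇ FOLLOW(<S>) = {$, s, v, w}; in <B>::=<C> <F>, <C> is followed by <F> with FIRST {s, v, w}. Thus FOLLOW(<C>) = {$, s, v, w}.
FOLLOW(<F>): in <S>::=<F> <B> u, <F> is followed by <B> u with FIRST {s, v, w}; in <E>::=<F> u w, <F> is followed by u w with FIRST {u}; in <B>::=<C> <F>, the suffix after <F> is empty, so FOLLOW(<F>) ⊇ FOLLOW(<B>) = {p, u}; in <C>::=s <E> <F>, the suffix after <F> is empty, so FOLLOW(<F>) ⊇ FOLLOW(<C>) = {$, s, v, w}. Thus FOLLOW(<F>) = {$, p, s, u, v, w}.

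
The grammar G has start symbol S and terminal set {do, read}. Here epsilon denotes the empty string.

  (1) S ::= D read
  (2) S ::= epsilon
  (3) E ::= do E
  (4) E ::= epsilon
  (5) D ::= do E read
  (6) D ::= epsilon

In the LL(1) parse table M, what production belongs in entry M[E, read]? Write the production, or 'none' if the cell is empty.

E ::= epsilon

FIRST(E): from E::=do E we get {do}; from E::=epsilon we get {epsilon}. So FIRST(E) = {epsilon, do}.
FIRST(D): from D::=do E read we get {do}; from D::=epsilon we get {epsilon}. So FIRST(D) = {epsilon, do}.
FIRST(S): from S::=D read we get {do, read}; from S::=epsilon we get {epsilon}. So FIRST(S) = {epsilon, do, read}.
FOLLOW(S) includes $ since S is the start symbol.
FOLLOW(E): in E::=do E, the suffix after E is empty (adds nothing new); in D::=do E read, E is followed by read with FIRST {read}. Thus FOLLOW(E) = {read}.
For E ::= do E: FIRST(do E) = {do}, so it goes in M[E, t] for t ∈ {do}.
For E ::= epsilon: FIRST(epsilon) = {epsilon}, so it goes in M[E, t] for t ∈ {}; since epsilon ∈ FIRST, also for every t ∈ FOLLOW(E) = {read}.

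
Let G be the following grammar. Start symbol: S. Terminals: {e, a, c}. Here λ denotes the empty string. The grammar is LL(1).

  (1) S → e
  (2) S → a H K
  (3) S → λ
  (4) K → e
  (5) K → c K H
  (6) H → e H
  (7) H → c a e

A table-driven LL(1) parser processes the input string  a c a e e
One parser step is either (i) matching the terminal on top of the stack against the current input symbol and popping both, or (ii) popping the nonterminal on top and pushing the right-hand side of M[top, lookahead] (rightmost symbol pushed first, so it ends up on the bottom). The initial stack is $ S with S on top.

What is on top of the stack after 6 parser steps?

     Stack      Input        Action
  1  $ S        a c a e e $  expand S → a H K
  2  $ K H a    a c a e e $  match a
  3  $ K H      c a e e $    expand H → c a e
  4  $ K e a c  c a e e $    match c
  5  $ K e a    a e e $      match a
  6  $ K e      e e $        match e
Stack after step 6: $ K (top = K).

K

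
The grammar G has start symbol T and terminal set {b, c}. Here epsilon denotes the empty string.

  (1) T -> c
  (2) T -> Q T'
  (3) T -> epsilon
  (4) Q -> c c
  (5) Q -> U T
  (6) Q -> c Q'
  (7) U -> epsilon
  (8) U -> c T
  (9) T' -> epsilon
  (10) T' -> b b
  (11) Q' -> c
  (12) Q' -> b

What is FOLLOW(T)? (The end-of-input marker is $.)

FIRST(U): from U->epsilon we get {epsilon}; from U->c T we get {c}. So FIRST(U) = {epsilon, c}.
FIRST(T'): from T'->epsilon we get {epsilon}; from T'->b b we get {b}. So FIRST(T') = {epsilon, b}.
FIRST(Q'): from Q'->c we get {c}; from Q'->b we get {b}. So FIRST(Q') = {b, c}.
FIRST(T): from T->c we get {c}; from T->Q T' we get {epsilon, b, c}; from T->epsilon we get {epsilon}. So FIRST(T) = {epsilon, b, c}.
FIRST(Q): from Q->c c we get {c}; from Q->U T we get {epsilon, b, c}; from Q->c Q' we get {c}. So FIRST(Q) = {epsilon, b, c}.
FOLLOW(T) includes $ since T is the start symbol.
FOLLOW(T): in Q->U T, the suffix after T is empty, so FOLLOW(T) ⊇ FOLLOW(Q) = {$, b, c}; in U->c T, the suffix after T is empty, so FOLLOW(T) ⊇ FOLLOW(U) = {$, b, c}. Thus FOLLOW(T) = {$, b, c}.
FOLLOW(Q): in T->Q T', Q is followed by T' with FIRST {epsilon, b}; in T->Q T', the suffix after Q is nullable, so FOLLOW(Q) ⊇ FOLLOW(T) = {$, b, c}. Thus FOLLOW(Q) = {$, b, c}.
FOLLOW(U): in Q->U T, U is followed by T with FIRST {epsilon, b, c}; in Q->U T, the suffix after U is nullable, so FOLLOW(U) ⊇ FOLLOW(Q) = {$, b, c}. Thus FOLLOW(U) = {$, b, c}.
FOLLOW(T'): in T->Q T', the suffix after T' is empty, so FOLLOW(T') ⊇ FOLLOW(T) = {$, b, c}. Thus FOLLOW(T') = {$, b, c}.
FOLLOW(Q'): in Q->c Q', the suffix after Q' is empty, so FOLLOW(Q') ⊇ FOLLOW(Q) = {$, b, c}. Thus FOLLOW(Q') = {$, b, c}.

{$, b, c}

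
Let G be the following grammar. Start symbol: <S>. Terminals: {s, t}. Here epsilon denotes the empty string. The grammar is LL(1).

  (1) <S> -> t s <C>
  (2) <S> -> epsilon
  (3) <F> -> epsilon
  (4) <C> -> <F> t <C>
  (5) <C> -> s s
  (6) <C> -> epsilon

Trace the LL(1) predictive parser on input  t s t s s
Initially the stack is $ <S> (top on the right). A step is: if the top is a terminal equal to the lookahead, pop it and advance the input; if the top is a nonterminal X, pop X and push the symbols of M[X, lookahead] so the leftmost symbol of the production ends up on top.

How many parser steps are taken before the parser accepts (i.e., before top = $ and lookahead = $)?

step 1: stack=$ <S>  input=t s t s s $  — expand <S> -> t s <C>
step 2: stack=$ <C> s t  input=t s t s s $  — match t
step 3: stack=$ <C> s  input=s t s s $  — match s
step 4: stack=$ <C>  input=t s s $  — expand <C> -> <F> t <C>
step 5: stack=$ <C> t <F>  input=t s s $  — expand <F> -> epsilon
step 6: stack=$ <C> t  input=t s s $  — match t
step 7: stack=$ <C>  input=s s $  — expand <C> -> s s
step 8: stack=$ s s  input=s s $  — match s
step 9: stack=$ s  input=s $  — match s
Accept reached after 9 steps.

9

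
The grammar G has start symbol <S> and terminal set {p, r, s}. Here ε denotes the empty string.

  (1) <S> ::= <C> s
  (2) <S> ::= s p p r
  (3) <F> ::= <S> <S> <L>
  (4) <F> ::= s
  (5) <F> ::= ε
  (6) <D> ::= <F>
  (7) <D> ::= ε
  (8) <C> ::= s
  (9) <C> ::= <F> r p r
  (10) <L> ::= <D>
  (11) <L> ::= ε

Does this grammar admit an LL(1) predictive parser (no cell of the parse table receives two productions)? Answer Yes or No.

No

FIRST(<S>) = {r, s}
FIRST(<F>) = {ε, r, s}
FIRST(<D>) = {ε, r, s}
FIRST(<C>) = {r, s}
FIRST(<L>) = {ε, r, s}
FOLLOW(<S>) = {$, r, s}
FOLLOW(<F>) = {r}
FOLLOW(<D>) = {r}
FOLLOW(<C>) = {s}
FOLLOW(<L>) = {r}
Cell M[<C>, s] receives both <C> ::= s and <C> ::= <F> r p r — the grammar is not LL(1).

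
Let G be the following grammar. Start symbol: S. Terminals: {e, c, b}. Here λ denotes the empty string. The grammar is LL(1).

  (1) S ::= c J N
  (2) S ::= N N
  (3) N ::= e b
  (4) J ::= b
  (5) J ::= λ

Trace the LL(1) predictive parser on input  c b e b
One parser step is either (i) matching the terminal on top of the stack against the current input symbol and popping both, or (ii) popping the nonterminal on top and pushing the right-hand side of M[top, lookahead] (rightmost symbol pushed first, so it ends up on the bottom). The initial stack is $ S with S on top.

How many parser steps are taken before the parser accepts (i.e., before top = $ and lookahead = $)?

step 1: stack=$ S  input=c b e b $  — expand S ::= c J N
step 2: stack=$ N J c  input=c b e b $  — match c
step 3: stack=$ N J  input=b e b $  — expand J ::= b
step 4: stack=$ N b  input=b e b $  — match b
step 5: stack=$ N  input=e b $  — expand N ::= e b
step 6: stack=$ b e  input=e b $  — match e
step 7: stack=$ b  input=b $  — match b
Accept reached after 7 steps.

7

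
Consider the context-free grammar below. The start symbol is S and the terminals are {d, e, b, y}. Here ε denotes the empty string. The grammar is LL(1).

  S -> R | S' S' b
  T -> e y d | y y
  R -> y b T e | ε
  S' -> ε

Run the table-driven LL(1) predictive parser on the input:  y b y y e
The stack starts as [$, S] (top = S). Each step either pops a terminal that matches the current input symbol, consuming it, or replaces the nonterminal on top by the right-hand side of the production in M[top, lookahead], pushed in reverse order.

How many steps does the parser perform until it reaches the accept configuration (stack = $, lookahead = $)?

     Stack      Input        Action
  1  $ S        y b y y e $  expand S -> R
  2  $ R        y b y y e $  expand R -> y b T e
  3  $ e T b y  y b y y e $  match y
  4  $ e T b    b y y e $    match b
  5  $ e T      y y e $      expand T -> y y
  6  $ e y y    y y e $      match y
  7  $ e y      y e $        match y
  8  $ e        e $          match e
Accept reached after 8 steps.

8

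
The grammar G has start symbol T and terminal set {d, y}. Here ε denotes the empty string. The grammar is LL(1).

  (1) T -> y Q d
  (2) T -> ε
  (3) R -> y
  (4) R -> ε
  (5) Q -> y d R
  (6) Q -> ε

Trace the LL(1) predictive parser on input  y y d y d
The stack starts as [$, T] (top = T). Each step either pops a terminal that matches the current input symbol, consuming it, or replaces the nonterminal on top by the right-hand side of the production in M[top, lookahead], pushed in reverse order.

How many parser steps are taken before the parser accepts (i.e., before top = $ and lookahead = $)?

8

     Stack      Input        Action
  1  $ T        y y d y d $  expand T -> y Q d
  2  $ d Q y    y y d y d $  match y
  3  $ d Q      y d y d $    expand Q -> y d R
  4  $ d R d y  y d y d $    match y
  5  $ d R d    d y d $      match d
  6  $ d R      y d $        expand R -> y
  7  $ d y      y d $        match y
  8  $ d        d $          match d
Accept reached after 8 steps.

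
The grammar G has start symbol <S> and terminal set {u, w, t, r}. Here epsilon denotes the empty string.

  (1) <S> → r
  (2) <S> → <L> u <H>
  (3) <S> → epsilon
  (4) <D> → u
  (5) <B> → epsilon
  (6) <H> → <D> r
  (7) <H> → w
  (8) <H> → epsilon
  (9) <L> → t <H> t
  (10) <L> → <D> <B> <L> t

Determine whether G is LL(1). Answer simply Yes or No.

FIRST(<S>) = {epsilon, r, t, u}
FIRST(<D>) = {u}
FIRST(<B>) = {epsilon}
FIRST(<H>) = {epsilon, u, w}
FIRST(<L>) = {t, u}
FOLLOW(<S>) = {$}
FOLLOW(<D>) = {r, t, u}
FOLLOW(<B>) = {t, u}
FOLLOW(<H>) = {$, t}
FOLLOW(<L>) = {t, u}
Each cell of M receives at most one production.

Yes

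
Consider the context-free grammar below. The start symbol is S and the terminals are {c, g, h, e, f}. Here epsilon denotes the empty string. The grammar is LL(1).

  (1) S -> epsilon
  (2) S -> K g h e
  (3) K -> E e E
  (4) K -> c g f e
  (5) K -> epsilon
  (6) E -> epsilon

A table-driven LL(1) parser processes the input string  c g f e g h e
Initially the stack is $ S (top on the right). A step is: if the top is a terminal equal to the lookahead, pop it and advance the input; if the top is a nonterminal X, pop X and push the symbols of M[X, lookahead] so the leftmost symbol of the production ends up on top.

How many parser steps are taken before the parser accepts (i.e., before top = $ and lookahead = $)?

9

step 1: stack=$ S  input=c g f e g h e $  — expand S -> K g h e
step 2: stack=$ e h g K  input=c g f e g h e $  — expand K -> c g f e
step 3: stack=$ e h g e f g c  input=c g f e g h e $  — match c
step 4: stack=$ e h g e f g  input=g f e g h e $  — match g
step 5: stack=$ e h g e f  input=f e g h e $  — match f
step 6: stack=$ e h g e  input=e g h e $  — match e
step 7: stack=$ e h g  input=g h e $  — match g
step 8: stack=$ e h  input=h e $  — match h
step 9: stack=$ e  input=e $  — match e
Accept reached after 9 steps.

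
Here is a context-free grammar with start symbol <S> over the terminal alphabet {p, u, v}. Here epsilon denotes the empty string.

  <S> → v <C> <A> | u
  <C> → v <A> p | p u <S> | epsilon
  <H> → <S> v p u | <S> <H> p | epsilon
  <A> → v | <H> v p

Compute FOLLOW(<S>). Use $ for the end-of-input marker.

{$, p, u, v}

FIRST(<S>) = {u, v}
FIRST(<C>) = {epsilon, p, v}
FIRST(<H>) = {epsilon, u, v}  (via <S> v p u, <S> <H> p)
FIRST(<A>) = {u, v}  (via <H> v p)
FOLLOW(<S>) includes $ since <S> is the start symbol.
FOLLOW(<C>): in <S>→v <C> <A>, <C> is followed by <A> with FIRST {u, v}. Thus FOLLOW(<C>) = {u, v}.
FOLLOW(<S>): in <C>→p u <S>, the suffix after <S> is empty, so FOLLOW(<S>) ⊇ FOLLOW(<C>) = {u, v}; in <H>→<S> v p u, <S> is followed by v p u with FIRST {v}; in <H>→<S> <H> p, <S> is followed by <H> p with FIRST {p, u, v}. Thus FOLLOW(<S>) = {$, p, u, v}.
FOLLOW(<H>): in <H>→<S> <H> p, <H> is followed by p with FIRST {p}; in <A>→<H> v p, <H> is followed by v p with FIRST {v}. Thus FOLLOW(<H>) = {p, v}.
FOLLOW(<A>): in <S>→v <C> <A>, the suffix after <A> is empty, so FOLLOW(<A>) ⊇ FOLLOW(<S>) = {$, p, u, v}; in <C>→v <A> p, <A> is followed by p with FIRST {p}. Thus FOLLOW(<A>) = {$, p, u, v}.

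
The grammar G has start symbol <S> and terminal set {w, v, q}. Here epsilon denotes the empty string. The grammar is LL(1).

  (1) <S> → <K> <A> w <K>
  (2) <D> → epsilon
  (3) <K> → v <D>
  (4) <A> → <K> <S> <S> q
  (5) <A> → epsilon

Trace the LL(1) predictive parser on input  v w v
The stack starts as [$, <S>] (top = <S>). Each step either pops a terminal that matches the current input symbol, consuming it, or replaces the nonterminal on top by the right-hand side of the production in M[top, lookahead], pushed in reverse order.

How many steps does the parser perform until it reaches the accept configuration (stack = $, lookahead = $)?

9

     Stack              Input    Action
  1  $ <S>              v w v $  expand <S> → <K> <A> w <K>
  2  $ <K> w <A> <K>    v w v $  expand <K> → v <D>
  3  $ <K> w <A> <D> v  v w v $  match v
  4  $ <K> w <A> <D>    w v $    expand <D> → epsilon
  5  $ <K> w <A>        w v $    expand <A> → epsilon
  6  $ <K> w            w v $    match w
  7  $ <K>              v $      expand <K> → v <D>
  8  $ <D> v            v $      match v
  9  $ <D>              $        expand <D> → epsilon
Accept reached after 9 steps.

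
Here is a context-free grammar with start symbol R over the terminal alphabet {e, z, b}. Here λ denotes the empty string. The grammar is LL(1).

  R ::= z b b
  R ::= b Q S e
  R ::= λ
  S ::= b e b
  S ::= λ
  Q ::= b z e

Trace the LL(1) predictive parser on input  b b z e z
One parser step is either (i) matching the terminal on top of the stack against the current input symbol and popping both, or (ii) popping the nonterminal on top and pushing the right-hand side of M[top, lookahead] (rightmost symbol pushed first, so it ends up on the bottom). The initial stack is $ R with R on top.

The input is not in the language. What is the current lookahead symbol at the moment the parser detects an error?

     Stack        Input        Action
  1  $ R          b b z e z $  expand R ::= b Q S e
  2  $ e S Q b    b b z e z $  match b
  3  $ e S Q      b z e z $    expand Q ::= b z e
  4  $ e S e z b  b z e z $    match b
  5  $ e S e z    z e z $      match z
  6  $ e S e      e z $        match e
  7  $ e S        z $          error: M[S, z] is empty

z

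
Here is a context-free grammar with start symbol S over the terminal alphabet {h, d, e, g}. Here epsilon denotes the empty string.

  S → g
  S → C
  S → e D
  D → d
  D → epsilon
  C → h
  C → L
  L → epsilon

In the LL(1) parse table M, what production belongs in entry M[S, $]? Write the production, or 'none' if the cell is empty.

FIRST(D): from D→d we get {d}; from D→epsilon we get {epsilon}. So FIRST(D) = {epsilon, d}.
FIRST(L): from L→epsilon we get {epsilon}. So FIRST(L) = {epsilon}.
FIRST(C): from C→h we get {h}; from C→L we get {epsilon}. So FIRST(C) = {epsilon, h}.
FIRST(S): from S→g we get {g}; from S→C we get {epsilon, h}; from S→e D we get {e}. So FIRST(S) = {epsilon, e, g, h}.
FOLLOW(S) includes $ since S is the start symbol.
FOLLOW(S): S appears on no right-hand side. Thus FOLLOW(S) = {$}.
For S → g: FIRST(g) = {g}, so it goes in M[S, t] for t ∈ {g}.
For S → C: FIRST(C) = {epsilon, h}, so it goes in M[S, t] for t ∈ {h}; since epsilon ∈ FIRST, also for every t ∈ FOLLOW(S) = {$}.
For S → e D: FIRST(e D) = {e}, so it goes in M[S, t] for t ∈ {e}.

S → C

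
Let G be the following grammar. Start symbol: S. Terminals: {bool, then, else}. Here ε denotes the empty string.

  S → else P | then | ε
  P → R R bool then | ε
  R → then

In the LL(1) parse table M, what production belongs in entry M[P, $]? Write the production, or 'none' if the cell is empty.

P → ε

FIRST(S) = {ε, else, then}
FIRST(R) = {then}
FIRST(P) = {ε, then}  (via R R bool then)
FOLLOW(S) includes $ since S is the start symbol.
FOLLOW(S): S appears on no right-hand side. Thus FOLLOW(S) = {$}.
FOLLOW(P): in S→else P, the suffix after P is empty, so FOLLOW(P) ⊇ FOLLOW(S) = {$}. Thus FOLLOW(P) = {$}.
For P → R R bool then: FIRST(R R bool then) = {then}, so it goes in M[P, t] for t ∈ {then}.
For P → ε: FIRST(ε) = {ε}, so it goes in M[P, t] for t ∈ {}; since ε ∈ FIRST, also for every t ∈ FOLLOW(P) = {$}.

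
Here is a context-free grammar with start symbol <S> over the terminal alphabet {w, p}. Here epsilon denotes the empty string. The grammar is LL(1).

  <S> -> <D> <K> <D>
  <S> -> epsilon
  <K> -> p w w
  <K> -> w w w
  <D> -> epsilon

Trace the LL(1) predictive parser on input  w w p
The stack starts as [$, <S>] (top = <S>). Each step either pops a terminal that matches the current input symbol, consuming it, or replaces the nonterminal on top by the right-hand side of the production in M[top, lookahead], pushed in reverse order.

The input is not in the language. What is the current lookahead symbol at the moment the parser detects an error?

     Stack          Input    Action
  1  $ <S>          w w p $  expand <S> -> <D> <K> <D>
  2  $ <D> <K> <D>  w w p $  expand <D> -> epsilon
  3  $ <D> <K>      w w p $  expand <K> -> w w w
  4  $ <D> w w w    w w p $  match w
  5  $ <D> w w      w p $    match w
  6  $ <D> w        p $      error: top is terminal w but lookahead is p

p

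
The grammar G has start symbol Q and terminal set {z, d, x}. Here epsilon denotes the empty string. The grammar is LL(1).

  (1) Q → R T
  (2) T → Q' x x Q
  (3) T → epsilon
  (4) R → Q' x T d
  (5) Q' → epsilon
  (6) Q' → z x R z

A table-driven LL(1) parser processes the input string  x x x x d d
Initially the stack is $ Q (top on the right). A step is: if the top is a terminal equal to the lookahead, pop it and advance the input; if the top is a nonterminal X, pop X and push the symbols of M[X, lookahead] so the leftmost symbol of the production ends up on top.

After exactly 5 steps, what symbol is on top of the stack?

step 1: stack=$ Q  input=x x x x d d $  — expand Q → R T
step 2: stack=$ T R  input=x x x x d d $  — expand R → Q' x T d
step 3: stack=$ T d T x Q'  input=x x x x d d $  — expand Q' → epsilon
step 4: stack=$ T d T x  input=x x x x d d $  — match x
step 5: stack=$ T d T  input=x x x d d $  — expand T → Q' x x Q
Stack after step 5: $ T d Q x x Q' (top = Q').

Q'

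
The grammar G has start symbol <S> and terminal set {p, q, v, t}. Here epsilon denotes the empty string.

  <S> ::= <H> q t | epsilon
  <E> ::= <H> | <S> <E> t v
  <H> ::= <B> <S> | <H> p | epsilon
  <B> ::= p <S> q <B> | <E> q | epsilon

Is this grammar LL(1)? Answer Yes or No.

No

FIRST(<S>) = {epsilon, p, q, t}
FIRST(<E>) = {epsilon, p, q, t}
FIRST(<H>) = {epsilon, p, q, t}
FIRST(<B>) = {epsilon, p, q, t}
FOLLOW(<S>) = {$, p, q, t}
FOLLOW(<E>) = {q, t}
FOLLOW(<H>) = {p, q, t}
FOLLOW(<B>) = {p, q, t}
Cell M[<B>, p] receives both <B> ::= p <S> q <B> and <B> ::= <E> q and <B> ::= epsilon — the grammar is not LL(1).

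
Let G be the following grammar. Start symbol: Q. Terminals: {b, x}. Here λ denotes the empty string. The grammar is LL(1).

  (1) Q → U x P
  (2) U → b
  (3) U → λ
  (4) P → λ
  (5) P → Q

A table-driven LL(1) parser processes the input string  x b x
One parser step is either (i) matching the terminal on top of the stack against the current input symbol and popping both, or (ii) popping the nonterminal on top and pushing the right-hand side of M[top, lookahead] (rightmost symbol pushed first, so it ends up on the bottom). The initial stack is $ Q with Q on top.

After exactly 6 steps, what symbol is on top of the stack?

     Stack    Input    Action
  1  $ Q      x b x $  expand Q → U x P
  2  $ P x U  x b x $  expand U → λ
  3  $ P x    x b x $  match x
  4  $ P      b x $    expand P → Q
  5  $ Q      b x $    expand Q → U x P
  6  $ P x U  b x $    expand U → b
Stack after step 6: $ P x b (top = b).

b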